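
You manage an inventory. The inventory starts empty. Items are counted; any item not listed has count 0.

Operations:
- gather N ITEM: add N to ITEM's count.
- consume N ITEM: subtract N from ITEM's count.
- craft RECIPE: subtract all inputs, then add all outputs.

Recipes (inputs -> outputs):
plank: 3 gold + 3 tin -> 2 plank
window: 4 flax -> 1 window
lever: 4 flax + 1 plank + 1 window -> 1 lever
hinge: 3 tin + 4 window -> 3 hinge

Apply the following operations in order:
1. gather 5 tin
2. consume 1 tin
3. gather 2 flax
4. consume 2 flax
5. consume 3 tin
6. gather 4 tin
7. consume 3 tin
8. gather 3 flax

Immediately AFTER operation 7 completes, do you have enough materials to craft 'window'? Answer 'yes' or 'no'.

After 1 (gather 5 tin): tin=5
After 2 (consume 1 tin): tin=4
After 3 (gather 2 flax): flax=2 tin=4
After 4 (consume 2 flax): tin=4
After 5 (consume 3 tin): tin=1
After 6 (gather 4 tin): tin=5
After 7 (consume 3 tin): tin=2

Answer: no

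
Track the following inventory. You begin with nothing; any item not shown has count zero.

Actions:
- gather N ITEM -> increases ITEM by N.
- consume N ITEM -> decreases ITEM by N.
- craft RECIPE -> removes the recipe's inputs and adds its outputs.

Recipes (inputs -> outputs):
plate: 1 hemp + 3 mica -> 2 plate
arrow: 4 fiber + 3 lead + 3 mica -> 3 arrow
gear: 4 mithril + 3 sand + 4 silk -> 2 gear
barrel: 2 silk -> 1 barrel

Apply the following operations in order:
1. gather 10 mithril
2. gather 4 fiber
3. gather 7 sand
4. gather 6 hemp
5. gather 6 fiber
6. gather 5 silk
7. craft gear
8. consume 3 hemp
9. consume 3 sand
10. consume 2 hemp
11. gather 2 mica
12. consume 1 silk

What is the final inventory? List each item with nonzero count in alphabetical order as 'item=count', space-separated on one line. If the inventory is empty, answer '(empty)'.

Answer: fiber=10 gear=2 hemp=1 mica=2 mithril=6 sand=1

Derivation:
After 1 (gather 10 mithril): mithril=10
After 2 (gather 4 fiber): fiber=4 mithril=10
After 3 (gather 7 sand): fiber=4 mithril=10 sand=7
After 4 (gather 6 hemp): fiber=4 hemp=6 mithril=10 sand=7
After 5 (gather 6 fiber): fiber=10 hemp=6 mithril=10 sand=7
After 6 (gather 5 silk): fiber=10 hemp=6 mithril=10 sand=7 silk=5
After 7 (craft gear): fiber=10 gear=2 hemp=6 mithril=6 sand=4 silk=1
After 8 (consume 3 hemp): fiber=10 gear=2 hemp=3 mithril=6 sand=4 silk=1
After 9 (consume 3 sand): fiber=10 gear=2 hemp=3 mithril=6 sand=1 silk=1
After 10 (consume 2 hemp): fiber=10 gear=2 hemp=1 mithril=6 sand=1 silk=1
After 11 (gather 2 mica): fiber=10 gear=2 hemp=1 mica=2 mithril=6 sand=1 silk=1
After 12 (consume 1 silk): fiber=10 gear=2 hemp=1 mica=2 mithril=6 sand=1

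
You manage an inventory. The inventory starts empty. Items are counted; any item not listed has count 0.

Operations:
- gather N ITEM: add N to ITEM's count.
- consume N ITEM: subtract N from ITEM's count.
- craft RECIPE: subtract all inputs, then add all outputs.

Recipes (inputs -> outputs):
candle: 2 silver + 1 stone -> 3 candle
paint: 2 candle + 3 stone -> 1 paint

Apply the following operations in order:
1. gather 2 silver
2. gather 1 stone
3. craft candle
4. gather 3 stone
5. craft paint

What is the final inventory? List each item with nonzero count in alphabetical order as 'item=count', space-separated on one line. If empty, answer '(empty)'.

Answer: candle=1 paint=1

Derivation:
After 1 (gather 2 silver): silver=2
After 2 (gather 1 stone): silver=2 stone=1
After 3 (craft candle): candle=3
After 4 (gather 3 stone): candle=3 stone=3
After 5 (craft paint): candle=1 paint=1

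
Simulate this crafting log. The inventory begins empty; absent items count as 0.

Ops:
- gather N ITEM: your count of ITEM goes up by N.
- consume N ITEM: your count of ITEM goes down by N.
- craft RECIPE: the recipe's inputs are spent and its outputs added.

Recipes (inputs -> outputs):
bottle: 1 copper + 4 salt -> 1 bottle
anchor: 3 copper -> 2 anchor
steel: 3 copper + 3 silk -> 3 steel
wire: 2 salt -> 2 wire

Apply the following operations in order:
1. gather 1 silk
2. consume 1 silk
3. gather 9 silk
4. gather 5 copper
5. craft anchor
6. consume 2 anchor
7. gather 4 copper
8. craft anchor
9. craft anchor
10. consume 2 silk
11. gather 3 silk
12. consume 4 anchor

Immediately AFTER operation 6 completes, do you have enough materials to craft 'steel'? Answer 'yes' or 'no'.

Answer: no

Derivation:
After 1 (gather 1 silk): silk=1
After 2 (consume 1 silk): (empty)
After 3 (gather 9 silk): silk=9
After 4 (gather 5 copper): copper=5 silk=9
After 5 (craft anchor): anchor=2 copper=2 silk=9
After 6 (consume 2 anchor): copper=2 silk=9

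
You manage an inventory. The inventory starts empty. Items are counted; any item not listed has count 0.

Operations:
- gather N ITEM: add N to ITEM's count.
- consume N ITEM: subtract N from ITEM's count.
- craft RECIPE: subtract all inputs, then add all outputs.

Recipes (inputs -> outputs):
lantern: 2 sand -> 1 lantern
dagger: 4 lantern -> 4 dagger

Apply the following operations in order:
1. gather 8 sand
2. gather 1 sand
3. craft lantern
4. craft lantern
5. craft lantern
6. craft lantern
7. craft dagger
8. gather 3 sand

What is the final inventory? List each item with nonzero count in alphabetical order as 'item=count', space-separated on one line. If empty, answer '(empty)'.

After 1 (gather 8 sand): sand=8
After 2 (gather 1 sand): sand=9
After 3 (craft lantern): lantern=1 sand=7
After 4 (craft lantern): lantern=2 sand=5
After 5 (craft lantern): lantern=3 sand=3
After 6 (craft lantern): lantern=4 sand=1
After 7 (craft dagger): dagger=4 sand=1
After 8 (gather 3 sand): dagger=4 sand=4

Answer: dagger=4 sand=4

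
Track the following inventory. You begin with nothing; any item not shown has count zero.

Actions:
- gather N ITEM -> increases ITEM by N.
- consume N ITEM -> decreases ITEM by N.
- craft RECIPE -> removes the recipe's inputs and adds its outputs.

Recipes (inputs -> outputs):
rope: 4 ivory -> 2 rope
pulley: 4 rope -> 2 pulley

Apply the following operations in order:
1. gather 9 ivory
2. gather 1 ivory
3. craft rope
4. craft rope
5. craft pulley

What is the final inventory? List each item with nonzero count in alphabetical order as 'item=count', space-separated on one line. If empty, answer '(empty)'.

After 1 (gather 9 ivory): ivory=9
After 2 (gather 1 ivory): ivory=10
After 3 (craft rope): ivory=6 rope=2
After 4 (craft rope): ivory=2 rope=4
After 5 (craft pulley): ivory=2 pulley=2

Answer: ivory=2 pulley=2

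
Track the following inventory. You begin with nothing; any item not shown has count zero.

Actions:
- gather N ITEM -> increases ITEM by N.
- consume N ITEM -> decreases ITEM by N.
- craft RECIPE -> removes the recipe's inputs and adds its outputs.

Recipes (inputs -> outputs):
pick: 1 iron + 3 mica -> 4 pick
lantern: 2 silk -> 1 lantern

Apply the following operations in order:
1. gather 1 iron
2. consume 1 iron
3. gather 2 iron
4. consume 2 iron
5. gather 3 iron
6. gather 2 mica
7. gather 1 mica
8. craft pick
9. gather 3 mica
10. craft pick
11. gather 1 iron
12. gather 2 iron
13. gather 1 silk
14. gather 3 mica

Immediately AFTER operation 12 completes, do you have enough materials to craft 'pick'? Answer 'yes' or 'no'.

After 1 (gather 1 iron): iron=1
After 2 (consume 1 iron): (empty)
After 3 (gather 2 iron): iron=2
After 4 (consume 2 iron): (empty)
After 5 (gather 3 iron): iron=3
After 6 (gather 2 mica): iron=3 mica=2
After 7 (gather 1 mica): iron=3 mica=3
After 8 (craft pick): iron=2 pick=4
After 9 (gather 3 mica): iron=2 mica=3 pick=4
After 10 (craft pick): iron=1 pick=8
After 11 (gather 1 iron): iron=2 pick=8
After 12 (gather 2 iron): iron=4 pick=8

Answer: no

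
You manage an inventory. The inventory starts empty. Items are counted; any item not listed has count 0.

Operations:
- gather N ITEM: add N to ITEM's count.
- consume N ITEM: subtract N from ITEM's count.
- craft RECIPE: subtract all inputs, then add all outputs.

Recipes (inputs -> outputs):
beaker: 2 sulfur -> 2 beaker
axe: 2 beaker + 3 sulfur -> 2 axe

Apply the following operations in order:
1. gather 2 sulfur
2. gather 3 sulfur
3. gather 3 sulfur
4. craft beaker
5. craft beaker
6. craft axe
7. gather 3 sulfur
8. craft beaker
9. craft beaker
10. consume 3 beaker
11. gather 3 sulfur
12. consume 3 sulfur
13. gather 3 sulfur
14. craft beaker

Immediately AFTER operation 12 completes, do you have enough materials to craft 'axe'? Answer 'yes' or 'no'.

After 1 (gather 2 sulfur): sulfur=2
After 2 (gather 3 sulfur): sulfur=5
After 3 (gather 3 sulfur): sulfur=8
After 4 (craft beaker): beaker=2 sulfur=6
After 5 (craft beaker): beaker=4 sulfur=4
After 6 (craft axe): axe=2 beaker=2 sulfur=1
After 7 (gather 3 sulfur): axe=2 beaker=2 sulfur=4
After 8 (craft beaker): axe=2 beaker=4 sulfur=2
After 9 (craft beaker): axe=2 beaker=6
After 10 (consume 3 beaker): axe=2 beaker=3
After 11 (gather 3 sulfur): axe=2 beaker=3 sulfur=3
After 12 (consume 3 sulfur): axe=2 beaker=3

Answer: no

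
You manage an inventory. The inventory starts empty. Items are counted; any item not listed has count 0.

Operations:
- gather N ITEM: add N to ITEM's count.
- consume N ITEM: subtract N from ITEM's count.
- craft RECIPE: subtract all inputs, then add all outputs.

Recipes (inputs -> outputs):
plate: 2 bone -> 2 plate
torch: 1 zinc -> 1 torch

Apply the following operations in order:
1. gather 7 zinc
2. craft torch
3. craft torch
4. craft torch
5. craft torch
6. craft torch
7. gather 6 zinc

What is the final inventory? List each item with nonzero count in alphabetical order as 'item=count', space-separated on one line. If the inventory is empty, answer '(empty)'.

After 1 (gather 7 zinc): zinc=7
After 2 (craft torch): torch=1 zinc=6
After 3 (craft torch): torch=2 zinc=5
After 4 (craft torch): torch=3 zinc=4
After 5 (craft torch): torch=4 zinc=3
After 6 (craft torch): torch=5 zinc=2
After 7 (gather 6 zinc): torch=5 zinc=8

Answer: torch=5 zinc=8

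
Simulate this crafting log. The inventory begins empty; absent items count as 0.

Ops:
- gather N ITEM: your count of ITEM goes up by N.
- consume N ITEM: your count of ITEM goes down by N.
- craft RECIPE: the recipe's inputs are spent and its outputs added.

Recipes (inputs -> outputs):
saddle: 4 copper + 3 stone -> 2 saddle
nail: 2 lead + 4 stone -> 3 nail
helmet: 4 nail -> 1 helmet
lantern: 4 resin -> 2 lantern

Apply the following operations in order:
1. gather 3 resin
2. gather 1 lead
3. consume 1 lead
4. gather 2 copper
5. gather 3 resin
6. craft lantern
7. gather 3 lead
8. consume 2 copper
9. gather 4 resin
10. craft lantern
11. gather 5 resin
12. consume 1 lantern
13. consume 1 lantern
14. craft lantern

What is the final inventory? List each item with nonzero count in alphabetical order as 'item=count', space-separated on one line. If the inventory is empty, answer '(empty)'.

Answer: lantern=4 lead=3 resin=3

Derivation:
After 1 (gather 3 resin): resin=3
After 2 (gather 1 lead): lead=1 resin=3
After 3 (consume 1 lead): resin=3
After 4 (gather 2 copper): copper=2 resin=3
After 5 (gather 3 resin): copper=2 resin=6
After 6 (craft lantern): copper=2 lantern=2 resin=2
After 7 (gather 3 lead): copper=2 lantern=2 lead=3 resin=2
After 8 (consume 2 copper): lantern=2 lead=3 resin=2
After 9 (gather 4 resin): lantern=2 lead=3 resin=6
After 10 (craft lantern): lantern=4 lead=3 resin=2
After 11 (gather 5 resin): lantern=4 lead=3 resin=7
After 12 (consume 1 lantern): lantern=3 lead=3 resin=7
After 13 (consume 1 lantern): lantern=2 lead=3 resin=7
After 14 (craft lantern): lantern=4 lead=3 resin=3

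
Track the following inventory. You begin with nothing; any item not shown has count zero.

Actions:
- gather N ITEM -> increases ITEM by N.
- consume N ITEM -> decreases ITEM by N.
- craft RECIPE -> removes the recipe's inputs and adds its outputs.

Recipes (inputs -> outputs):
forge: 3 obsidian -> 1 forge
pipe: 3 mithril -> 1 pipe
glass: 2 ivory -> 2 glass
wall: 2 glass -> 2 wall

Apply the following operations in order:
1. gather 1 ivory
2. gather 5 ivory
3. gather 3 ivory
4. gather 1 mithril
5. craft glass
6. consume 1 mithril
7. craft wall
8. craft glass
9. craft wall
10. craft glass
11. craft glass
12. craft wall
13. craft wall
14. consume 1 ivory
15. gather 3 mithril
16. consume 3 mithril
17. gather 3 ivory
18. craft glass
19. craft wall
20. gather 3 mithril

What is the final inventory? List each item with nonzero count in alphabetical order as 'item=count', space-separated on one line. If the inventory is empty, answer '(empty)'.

After 1 (gather 1 ivory): ivory=1
After 2 (gather 5 ivory): ivory=6
After 3 (gather 3 ivory): ivory=9
After 4 (gather 1 mithril): ivory=9 mithril=1
After 5 (craft glass): glass=2 ivory=7 mithril=1
After 6 (consume 1 mithril): glass=2 ivory=7
After 7 (craft wall): ivory=7 wall=2
After 8 (craft glass): glass=2 ivory=5 wall=2
After 9 (craft wall): ivory=5 wall=4
After 10 (craft glass): glass=2 ivory=3 wall=4
After 11 (craft glass): glass=4 ivory=1 wall=4
After 12 (craft wall): glass=2 ivory=1 wall=6
After 13 (craft wall): ivory=1 wall=8
After 14 (consume 1 ivory): wall=8
After 15 (gather 3 mithril): mithril=3 wall=8
After 16 (consume 3 mithril): wall=8
After 17 (gather 3 ivory): ivory=3 wall=8
After 18 (craft glass): glass=2 ivory=1 wall=8
After 19 (craft wall): ivory=1 wall=10
After 20 (gather 3 mithril): ivory=1 mithril=3 wall=10

Answer: ivory=1 mithril=3 wall=10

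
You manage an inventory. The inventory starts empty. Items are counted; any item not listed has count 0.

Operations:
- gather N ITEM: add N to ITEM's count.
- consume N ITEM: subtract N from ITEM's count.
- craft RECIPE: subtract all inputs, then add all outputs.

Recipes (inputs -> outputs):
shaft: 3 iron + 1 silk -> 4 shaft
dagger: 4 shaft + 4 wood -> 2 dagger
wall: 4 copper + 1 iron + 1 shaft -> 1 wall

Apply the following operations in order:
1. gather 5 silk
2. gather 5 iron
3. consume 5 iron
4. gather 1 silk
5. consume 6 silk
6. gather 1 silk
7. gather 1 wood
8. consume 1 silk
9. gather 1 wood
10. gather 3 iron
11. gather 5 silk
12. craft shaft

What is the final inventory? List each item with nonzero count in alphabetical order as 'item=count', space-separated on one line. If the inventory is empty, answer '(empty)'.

Answer: shaft=4 silk=4 wood=2

Derivation:
After 1 (gather 5 silk): silk=5
After 2 (gather 5 iron): iron=5 silk=5
After 3 (consume 5 iron): silk=5
After 4 (gather 1 silk): silk=6
After 5 (consume 6 silk): (empty)
After 6 (gather 1 silk): silk=1
After 7 (gather 1 wood): silk=1 wood=1
After 8 (consume 1 silk): wood=1
After 9 (gather 1 wood): wood=2
After 10 (gather 3 iron): iron=3 wood=2
After 11 (gather 5 silk): iron=3 silk=5 wood=2
After 12 (craft shaft): shaft=4 silk=4 wood=2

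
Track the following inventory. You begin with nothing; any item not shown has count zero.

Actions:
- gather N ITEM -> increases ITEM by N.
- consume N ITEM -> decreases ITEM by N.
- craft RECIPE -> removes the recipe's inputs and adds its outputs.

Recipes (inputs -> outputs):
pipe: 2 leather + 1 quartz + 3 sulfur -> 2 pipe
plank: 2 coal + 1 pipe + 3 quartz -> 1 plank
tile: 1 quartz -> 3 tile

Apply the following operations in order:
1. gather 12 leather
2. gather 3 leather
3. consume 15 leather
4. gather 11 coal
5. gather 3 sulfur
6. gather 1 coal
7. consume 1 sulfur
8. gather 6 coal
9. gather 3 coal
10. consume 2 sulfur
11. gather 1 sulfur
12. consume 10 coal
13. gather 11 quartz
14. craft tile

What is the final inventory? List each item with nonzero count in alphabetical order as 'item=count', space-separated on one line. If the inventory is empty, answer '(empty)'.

After 1 (gather 12 leather): leather=12
After 2 (gather 3 leather): leather=15
After 3 (consume 15 leather): (empty)
After 4 (gather 11 coal): coal=11
After 5 (gather 3 sulfur): coal=11 sulfur=3
After 6 (gather 1 coal): coal=12 sulfur=3
After 7 (consume 1 sulfur): coal=12 sulfur=2
After 8 (gather 6 coal): coal=18 sulfur=2
After 9 (gather 3 coal): coal=21 sulfur=2
After 10 (consume 2 sulfur): coal=21
After 11 (gather 1 sulfur): coal=21 sulfur=1
After 12 (consume 10 coal): coal=11 sulfur=1
After 13 (gather 11 quartz): coal=11 quartz=11 sulfur=1
After 14 (craft tile): coal=11 quartz=10 sulfur=1 tile=3

Answer: coal=11 quartz=10 sulfur=1 tile=3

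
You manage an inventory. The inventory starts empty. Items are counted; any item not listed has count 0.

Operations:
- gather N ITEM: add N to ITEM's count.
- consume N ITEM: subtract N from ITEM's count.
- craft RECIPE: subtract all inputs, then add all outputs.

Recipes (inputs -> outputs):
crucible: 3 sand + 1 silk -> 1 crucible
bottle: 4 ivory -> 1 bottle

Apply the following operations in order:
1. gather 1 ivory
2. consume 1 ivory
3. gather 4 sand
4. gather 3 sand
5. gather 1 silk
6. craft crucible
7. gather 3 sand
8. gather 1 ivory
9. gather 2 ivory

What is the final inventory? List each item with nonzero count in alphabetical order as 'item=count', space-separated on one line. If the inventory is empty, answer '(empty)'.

After 1 (gather 1 ivory): ivory=1
After 2 (consume 1 ivory): (empty)
After 3 (gather 4 sand): sand=4
After 4 (gather 3 sand): sand=7
After 5 (gather 1 silk): sand=7 silk=1
After 6 (craft crucible): crucible=1 sand=4
After 7 (gather 3 sand): crucible=1 sand=7
After 8 (gather 1 ivory): crucible=1 ivory=1 sand=7
After 9 (gather 2 ivory): crucible=1 ivory=3 sand=7

Answer: crucible=1 ivory=3 sand=7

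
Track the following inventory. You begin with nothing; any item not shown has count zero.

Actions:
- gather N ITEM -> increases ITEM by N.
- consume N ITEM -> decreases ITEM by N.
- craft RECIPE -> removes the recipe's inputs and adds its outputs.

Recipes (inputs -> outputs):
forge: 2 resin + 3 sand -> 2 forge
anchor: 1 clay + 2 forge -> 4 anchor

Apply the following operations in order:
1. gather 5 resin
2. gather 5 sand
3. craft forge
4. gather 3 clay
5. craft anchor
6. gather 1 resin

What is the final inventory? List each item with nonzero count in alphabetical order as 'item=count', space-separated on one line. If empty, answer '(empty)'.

Answer: anchor=4 clay=2 resin=4 sand=2

Derivation:
After 1 (gather 5 resin): resin=5
After 2 (gather 5 sand): resin=5 sand=5
After 3 (craft forge): forge=2 resin=3 sand=2
After 4 (gather 3 clay): clay=3 forge=2 resin=3 sand=2
After 5 (craft anchor): anchor=4 clay=2 resin=3 sand=2
After 6 (gather 1 resin): anchor=4 clay=2 resin=4 sand=2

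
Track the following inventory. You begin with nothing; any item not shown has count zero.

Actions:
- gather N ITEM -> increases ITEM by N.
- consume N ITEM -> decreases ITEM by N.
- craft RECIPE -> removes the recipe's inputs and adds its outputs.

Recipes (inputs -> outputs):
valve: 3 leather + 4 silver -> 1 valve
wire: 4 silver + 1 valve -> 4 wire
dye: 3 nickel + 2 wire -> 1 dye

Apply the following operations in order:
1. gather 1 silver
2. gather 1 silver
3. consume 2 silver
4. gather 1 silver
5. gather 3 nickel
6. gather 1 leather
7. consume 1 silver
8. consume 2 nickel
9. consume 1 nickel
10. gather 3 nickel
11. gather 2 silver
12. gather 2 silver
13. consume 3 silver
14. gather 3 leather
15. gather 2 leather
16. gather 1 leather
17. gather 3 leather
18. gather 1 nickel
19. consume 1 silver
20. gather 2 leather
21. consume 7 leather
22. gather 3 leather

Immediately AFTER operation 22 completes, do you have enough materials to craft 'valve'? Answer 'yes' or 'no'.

Answer: no

Derivation:
After 1 (gather 1 silver): silver=1
After 2 (gather 1 silver): silver=2
After 3 (consume 2 silver): (empty)
After 4 (gather 1 silver): silver=1
After 5 (gather 3 nickel): nickel=3 silver=1
After 6 (gather 1 leather): leather=1 nickel=3 silver=1
After 7 (consume 1 silver): leather=1 nickel=3
After 8 (consume 2 nickel): leather=1 nickel=1
After 9 (consume 1 nickel): leather=1
After 10 (gather 3 nickel): leather=1 nickel=3
After 11 (gather 2 silver): leather=1 nickel=3 silver=2
After 12 (gather 2 silver): leather=1 nickel=3 silver=4
After 13 (consume 3 silver): leather=1 nickel=3 silver=1
After 14 (gather 3 leather): leather=4 nickel=3 silver=1
After 15 (gather 2 leather): leather=6 nickel=3 silver=1
After 16 (gather 1 leather): leather=7 nickel=3 silver=1
After 17 (gather 3 leather): leather=10 nickel=3 silver=1
After 18 (gather 1 nickel): leather=10 nickel=4 silver=1
After 19 (consume 1 silver): leather=10 nickel=4
After 20 (gather 2 leather): leather=12 nickel=4
After 21 (consume 7 leather): leather=5 nickel=4
After 22 (gather 3 leather): leather=8 nickel=4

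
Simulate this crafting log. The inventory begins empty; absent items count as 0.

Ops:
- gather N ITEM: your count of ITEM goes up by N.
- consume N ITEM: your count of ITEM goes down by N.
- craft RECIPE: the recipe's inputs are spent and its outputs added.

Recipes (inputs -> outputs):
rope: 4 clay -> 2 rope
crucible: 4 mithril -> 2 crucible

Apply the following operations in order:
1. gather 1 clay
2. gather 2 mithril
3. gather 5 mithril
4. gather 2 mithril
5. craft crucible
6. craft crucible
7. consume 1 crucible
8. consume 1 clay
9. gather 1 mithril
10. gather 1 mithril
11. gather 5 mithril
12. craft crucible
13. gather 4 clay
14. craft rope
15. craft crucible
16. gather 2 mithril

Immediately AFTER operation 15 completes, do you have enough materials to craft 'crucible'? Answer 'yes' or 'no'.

Answer: no

Derivation:
After 1 (gather 1 clay): clay=1
After 2 (gather 2 mithril): clay=1 mithril=2
After 3 (gather 5 mithril): clay=1 mithril=7
After 4 (gather 2 mithril): clay=1 mithril=9
After 5 (craft crucible): clay=1 crucible=2 mithril=5
After 6 (craft crucible): clay=1 crucible=4 mithril=1
After 7 (consume 1 crucible): clay=1 crucible=3 mithril=1
After 8 (consume 1 clay): crucible=3 mithril=1
After 9 (gather 1 mithril): crucible=3 mithril=2
After 10 (gather 1 mithril): crucible=3 mithril=3
After 11 (gather 5 mithril): crucible=3 mithril=8
After 12 (craft crucible): crucible=5 mithril=4
After 13 (gather 4 clay): clay=4 crucible=5 mithril=4
After 14 (craft rope): crucible=5 mithril=4 rope=2
After 15 (craft crucible): crucible=7 rope=2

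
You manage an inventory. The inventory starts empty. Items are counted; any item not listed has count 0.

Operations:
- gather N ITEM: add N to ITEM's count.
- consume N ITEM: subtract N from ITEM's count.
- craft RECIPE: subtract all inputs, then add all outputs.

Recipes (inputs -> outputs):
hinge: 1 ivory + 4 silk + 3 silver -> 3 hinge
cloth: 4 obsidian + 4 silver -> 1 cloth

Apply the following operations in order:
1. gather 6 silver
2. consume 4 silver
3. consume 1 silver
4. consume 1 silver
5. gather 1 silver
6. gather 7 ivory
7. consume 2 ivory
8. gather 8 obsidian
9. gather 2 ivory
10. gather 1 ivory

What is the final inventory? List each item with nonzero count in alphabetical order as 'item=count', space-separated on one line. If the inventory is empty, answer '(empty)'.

Answer: ivory=8 obsidian=8 silver=1

Derivation:
After 1 (gather 6 silver): silver=6
After 2 (consume 4 silver): silver=2
After 3 (consume 1 silver): silver=1
After 4 (consume 1 silver): (empty)
After 5 (gather 1 silver): silver=1
After 6 (gather 7 ivory): ivory=7 silver=1
After 7 (consume 2 ivory): ivory=5 silver=1
After 8 (gather 8 obsidian): ivory=5 obsidian=8 silver=1
After 9 (gather 2 ivory): ivory=7 obsidian=8 silver=1
After 10 (gather 1 ivory): ivory=8 obsidian=8 silver=1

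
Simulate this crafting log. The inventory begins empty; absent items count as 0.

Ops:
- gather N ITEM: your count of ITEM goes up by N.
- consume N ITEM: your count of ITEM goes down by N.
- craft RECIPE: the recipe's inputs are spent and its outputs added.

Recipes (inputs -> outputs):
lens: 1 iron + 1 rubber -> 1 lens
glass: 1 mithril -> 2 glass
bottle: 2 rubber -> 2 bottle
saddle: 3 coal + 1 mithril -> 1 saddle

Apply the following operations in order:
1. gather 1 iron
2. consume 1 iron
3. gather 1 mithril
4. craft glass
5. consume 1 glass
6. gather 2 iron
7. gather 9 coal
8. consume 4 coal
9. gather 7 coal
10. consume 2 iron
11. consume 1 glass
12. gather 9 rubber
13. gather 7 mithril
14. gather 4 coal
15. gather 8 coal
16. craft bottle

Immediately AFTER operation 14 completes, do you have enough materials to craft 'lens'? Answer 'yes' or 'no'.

Answer: no

Derivation:
After 1 (gather 1 iron): iron=1
After 2 (consume 1 iron): (empty)
After 3 (gather 1 mithril): mithril=1
After 4 (craft glass): glass=2
After 5 (consume 1 glass): glass=1
After 6 (gather 2 iron): glass=1 iron=2
After 7 (gather 9 coal): coal=9 glass=1 iron=2
After 8 (consume 4 coal): coal=5 glass=1 iron=2
After 9 (gather 7 coal): coal=12 glass=1 iron=2
After 10 (consume 2 iron): coal=12 glass=1
After 11 (consume 1 glass): coal=12
After 12 (gather 9 rubber): coal=12 rubber=9
After 13 (gather 7 mithril): coal=12 mithril=7 rubber=9
After 14 (gather 4 coal): coal=16 mithril=7 rubber=9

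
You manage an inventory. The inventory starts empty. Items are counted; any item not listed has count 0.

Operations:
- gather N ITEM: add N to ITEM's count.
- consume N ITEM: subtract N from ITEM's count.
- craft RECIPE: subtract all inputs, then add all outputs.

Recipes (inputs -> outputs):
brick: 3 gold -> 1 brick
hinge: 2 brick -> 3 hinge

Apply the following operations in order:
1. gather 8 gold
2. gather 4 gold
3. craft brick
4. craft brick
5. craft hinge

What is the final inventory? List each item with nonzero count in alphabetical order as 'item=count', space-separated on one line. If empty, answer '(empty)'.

Answer: gold=6 hinge=3

Derivation:
After 1 (gather 8 gold): gold=8
After 2 (gather 4 gold): gold=12
After 3 (craft brick): brick=1 gold=9
After 4 (craft brick): brick=2 gold=6
After 5 (craft hinge): gold=6 hinge=3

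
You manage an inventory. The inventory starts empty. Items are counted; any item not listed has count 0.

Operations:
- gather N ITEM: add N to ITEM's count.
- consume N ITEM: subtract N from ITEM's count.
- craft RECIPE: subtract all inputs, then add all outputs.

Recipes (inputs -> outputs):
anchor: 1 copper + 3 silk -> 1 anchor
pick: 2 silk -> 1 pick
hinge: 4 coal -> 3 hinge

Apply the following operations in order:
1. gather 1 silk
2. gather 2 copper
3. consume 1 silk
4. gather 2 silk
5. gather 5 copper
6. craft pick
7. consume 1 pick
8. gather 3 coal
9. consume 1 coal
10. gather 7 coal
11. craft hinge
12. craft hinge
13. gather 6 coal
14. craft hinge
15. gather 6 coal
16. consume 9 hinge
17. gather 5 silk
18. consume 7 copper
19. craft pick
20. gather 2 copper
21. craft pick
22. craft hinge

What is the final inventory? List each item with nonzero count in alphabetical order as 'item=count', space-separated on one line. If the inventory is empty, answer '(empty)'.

After 1 (gather 1 silk): silk=1
After 2 (gather 2 copper): copper=2 silk=1
After 3 (consume 1 silk): copper=2
After 4 (gather 2 silk): copper=2 silk=2
After 5 (gather 5 copper): copper=7 silk=2
After 6 (craft pick): copper=7 pick=1
After 7 (consume 1 pick): copper=7
After 8 (gather 3 coal): coal=3 copper=7
After 9 (consume 1 coal): coal=2 copper=7
After 10 (gather 7 coal): coal=9 copper=7
After 11 (craft hinge): coal=5 copper=7 hinge=3
After 12 (craft hinge): coal=1 copper=7 hinge=6
After 13 (gather 6 coal): coal=7 copper=7 hinge=6
After 14 (craft hinge): coal=3 copper=7 hinge=9
After 15 (gather 6 coal): coal=9 copper=7 hinge=9
After 16 (consume 9 hinge): coal=9 copper=7
After 17 (gather 5 silk): coal=9 copper=7 silk=5
After 18 (consume 7 copper): coal=9 silk=5
After 19 (craft pick): coal=9 pick=1 silk=3
After 20 (gather 2 copper): coal=9 copper=2 pick=1 silk=3
After 21 (craft pick): coal=9 copper=2 pick=2 silk=1
After 22 (craft hinge): coal=5 copper=2 hinge=3 pick=2 silk=1

Answer: coal=5 copper=2 hinge=3 pick=2 silk=1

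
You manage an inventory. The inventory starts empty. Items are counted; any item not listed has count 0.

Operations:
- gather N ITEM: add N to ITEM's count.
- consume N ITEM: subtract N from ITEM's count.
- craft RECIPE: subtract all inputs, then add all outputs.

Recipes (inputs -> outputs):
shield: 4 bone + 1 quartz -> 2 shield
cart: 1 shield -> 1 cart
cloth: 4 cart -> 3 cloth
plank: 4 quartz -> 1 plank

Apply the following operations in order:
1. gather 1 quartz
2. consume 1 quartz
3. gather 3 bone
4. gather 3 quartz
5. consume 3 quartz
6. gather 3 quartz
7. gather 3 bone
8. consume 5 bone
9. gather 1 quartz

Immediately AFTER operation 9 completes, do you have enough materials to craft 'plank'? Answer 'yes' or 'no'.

Answer: yes

Derivation:
After 1 (gather 1 quartz): quartz=1
After 2 (consume 1 quartz): (empty)
After 3 (gather 3 bone): bone=3
After 4 (gather 3 quartz): bone=3 quartz=3
After 5 (consume 3 quartz): bone=3
After 6 (gather 3 quartz): bone=3 quartz=3
After 7 (gather 3 bone): bone=6 quartz=3
After 8 (consume 5 bone): bone=1 quartz=3
After 9 (gather 1 quartz): bone=1 quartz=4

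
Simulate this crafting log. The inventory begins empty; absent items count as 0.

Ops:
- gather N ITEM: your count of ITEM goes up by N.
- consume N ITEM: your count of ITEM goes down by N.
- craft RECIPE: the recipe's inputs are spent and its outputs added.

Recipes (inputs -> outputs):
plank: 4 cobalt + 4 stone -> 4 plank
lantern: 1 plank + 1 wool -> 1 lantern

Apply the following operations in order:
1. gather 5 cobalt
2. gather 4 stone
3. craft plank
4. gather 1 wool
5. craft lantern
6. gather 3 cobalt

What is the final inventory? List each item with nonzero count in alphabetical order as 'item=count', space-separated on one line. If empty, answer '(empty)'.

After 1 (gather 5 cobalt): cobalt=5
After 2 (gather 4 stone): cobalt=5 stone=4
After 3 (craft plank): cobalt=1 plank=4
After 4 (gather 1 wool): cobalt=1 plank=4 wool=1
After 5 (craft lantern): cobalt=1 lantern=1 plank=3
After 6 (gather 3 cobalt): cobalt=4 lantern=1 plank=3

Answer: cobalt=4 lantern=1 plank=3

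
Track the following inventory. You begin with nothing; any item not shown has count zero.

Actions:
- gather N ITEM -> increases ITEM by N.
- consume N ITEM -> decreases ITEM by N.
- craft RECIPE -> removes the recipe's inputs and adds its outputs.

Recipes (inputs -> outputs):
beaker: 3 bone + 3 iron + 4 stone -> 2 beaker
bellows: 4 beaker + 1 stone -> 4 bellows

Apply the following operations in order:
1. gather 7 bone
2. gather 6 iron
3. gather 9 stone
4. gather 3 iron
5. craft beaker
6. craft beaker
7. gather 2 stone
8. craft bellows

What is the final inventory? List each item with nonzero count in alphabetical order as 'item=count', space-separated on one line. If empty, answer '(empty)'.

After 1 (gather 7 bone): bone=7
After 2 (gather 6 iron): bone=7 iron=6
After 3 (gather 9 stone): bone=7 iron=6 stone=9
After 4 (gather 3 iron): bone=7 iron=9 stone=9
After 5 (craft beaker): beaker=2 bone=4 iron=6 stone=5
After 6 (craft beaker): beaker=4 bone=1 iron=3 stone=1
After 7 (gather 2 stone): beaker=4 bone=1 iron=3 stone=3
After 8 (craft bellows): bellows=4 bone=1 iron=3 stone=2

Answer: bellows=4 bone=1 iron=3 stone=2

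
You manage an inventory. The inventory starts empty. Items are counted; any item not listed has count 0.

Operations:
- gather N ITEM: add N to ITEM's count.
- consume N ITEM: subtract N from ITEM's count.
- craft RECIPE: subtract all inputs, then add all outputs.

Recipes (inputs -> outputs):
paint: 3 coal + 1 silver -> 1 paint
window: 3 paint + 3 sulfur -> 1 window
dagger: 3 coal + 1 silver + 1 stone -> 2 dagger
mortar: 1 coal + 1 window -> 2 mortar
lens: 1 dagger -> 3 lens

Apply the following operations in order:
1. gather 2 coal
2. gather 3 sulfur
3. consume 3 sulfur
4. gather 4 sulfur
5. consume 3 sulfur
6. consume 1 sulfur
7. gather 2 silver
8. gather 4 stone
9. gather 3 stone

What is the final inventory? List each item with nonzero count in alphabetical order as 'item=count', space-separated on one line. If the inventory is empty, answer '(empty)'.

Answer: coal=2 silver=2 stone=7

Derivation:
After 1 (gather 2 coal): coal=2
After 2 (gather 3 sulfur): coal=2 sulfur=3
After 3 (consume 3 sulfur): coal=2
After 4 (gather 4 sulfur): coal=2 sulfur=4
After 5 (consume 3 sulfur): coal=2 sulfur=1
After 6 (consume 1 sulfur): coal=2
After 7 (gather 2 silver): coal=2 silver=2
After 8 (gather 4 stone): coal=2 silver=2 stone=4
After 9 (gather 3 stone): coal=2 silver=2 stone=7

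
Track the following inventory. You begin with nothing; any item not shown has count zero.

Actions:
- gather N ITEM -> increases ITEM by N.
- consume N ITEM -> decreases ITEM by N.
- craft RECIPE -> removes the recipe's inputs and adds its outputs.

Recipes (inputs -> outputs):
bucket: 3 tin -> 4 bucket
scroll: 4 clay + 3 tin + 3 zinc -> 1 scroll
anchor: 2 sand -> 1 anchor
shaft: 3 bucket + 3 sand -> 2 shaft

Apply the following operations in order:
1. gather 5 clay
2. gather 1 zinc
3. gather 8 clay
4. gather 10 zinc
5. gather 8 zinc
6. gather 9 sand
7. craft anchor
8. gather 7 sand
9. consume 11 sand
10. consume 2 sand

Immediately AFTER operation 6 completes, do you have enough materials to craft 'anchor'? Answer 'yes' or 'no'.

After 1 (gather 5 clay): clay=5
After 2 (gather 1 zinc): clay=5 zinc=1
After 3 (gather 8 clay): clay=13 zinc=1
After 4 (gather 10 zinc): clay=13 zinc=11
After 5 (gather 8 zinc): clay=13 zinc=19
After 6 (gather 9 sand): clay=13 sand=9 zinc=19

Answer: yes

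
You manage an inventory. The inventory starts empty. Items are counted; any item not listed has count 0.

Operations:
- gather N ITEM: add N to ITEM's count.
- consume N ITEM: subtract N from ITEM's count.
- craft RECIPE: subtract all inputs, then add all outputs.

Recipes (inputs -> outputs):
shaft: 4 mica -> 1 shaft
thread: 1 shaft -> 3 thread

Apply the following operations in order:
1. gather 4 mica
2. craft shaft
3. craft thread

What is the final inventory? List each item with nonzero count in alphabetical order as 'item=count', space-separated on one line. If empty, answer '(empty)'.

Answer: thread=3

Derivation:
After 1 (gather 4 mica): mica=4
After 2 (craft shaft): shaft=1
After 3 (craft thread): thread=3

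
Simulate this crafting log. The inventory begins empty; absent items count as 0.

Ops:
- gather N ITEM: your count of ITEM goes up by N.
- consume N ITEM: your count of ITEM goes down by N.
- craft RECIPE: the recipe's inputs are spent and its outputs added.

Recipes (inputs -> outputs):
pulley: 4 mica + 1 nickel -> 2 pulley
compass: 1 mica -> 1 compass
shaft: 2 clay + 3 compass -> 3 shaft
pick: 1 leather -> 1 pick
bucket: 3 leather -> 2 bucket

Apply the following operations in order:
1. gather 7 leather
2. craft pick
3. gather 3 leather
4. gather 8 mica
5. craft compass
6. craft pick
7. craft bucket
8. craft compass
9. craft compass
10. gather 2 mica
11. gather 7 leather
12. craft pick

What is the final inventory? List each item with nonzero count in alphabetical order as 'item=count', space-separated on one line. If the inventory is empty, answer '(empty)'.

Answer: bucket=2 compass=3 leather=11 mica=7 pick=3

Derivation:
After 1 (gather 7 leather): leather=7
After 2 (craft pick): leather=6 pick=1
After 3 (gather 3 leather): leather=9 pick=1
After 4 (gather 8 mica): leather=9 mica=8 pick=1
After 5 (craft compass): compass=1 leather=9 mica=7 pick=1
After 6 (craft pick): compass=1 leather=8 mica=7 pick=2
After 7 (craft bucket): bucket=2 compass=1 leather=5 mica=7 pick=2
After 8 (craft compass): bucket=2 compass=2 leather=5 mica=6 pick=2
After 9 (craft compass): bucket=2 compass=3 leather=5 mica=5 pick=2
After 10 (gather 2 mica): bucket=2 compass=3 leather=5 mica=7 pick=2
After 11 (gather 7 leather): bucket=2 compass=3 leather=12 mica=7 pick=2
After 12 (craft pick): bucket=2 compass=3 leather=11 mica=7 pick=3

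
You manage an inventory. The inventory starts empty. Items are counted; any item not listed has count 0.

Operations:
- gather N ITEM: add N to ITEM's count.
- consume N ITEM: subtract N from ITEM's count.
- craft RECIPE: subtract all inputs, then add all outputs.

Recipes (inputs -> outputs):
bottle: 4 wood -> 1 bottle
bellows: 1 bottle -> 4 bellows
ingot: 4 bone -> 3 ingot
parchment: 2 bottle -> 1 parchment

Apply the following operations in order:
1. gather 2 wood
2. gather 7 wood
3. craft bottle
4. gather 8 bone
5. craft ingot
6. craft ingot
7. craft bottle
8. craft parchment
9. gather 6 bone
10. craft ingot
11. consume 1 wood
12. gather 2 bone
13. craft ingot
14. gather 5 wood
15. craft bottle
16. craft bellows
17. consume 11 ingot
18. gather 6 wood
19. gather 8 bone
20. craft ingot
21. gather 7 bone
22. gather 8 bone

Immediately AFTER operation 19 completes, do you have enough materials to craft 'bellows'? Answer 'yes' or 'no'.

Answer: no

Derivation:
After 1 (gather 2 wood): wood=2
After 2 (gather 7 wood): wood=9
After 3 (craft bottle): bottle=1 wood=5
After 4 (gather 8 bone): bone=8 bottle=1 wood=5
After 5 (craft ingot): bone=4 bottle=1 ingot=3 wood=5
After 6 (craft ingot): bottle=1 ingot=6 wood=5
After 7 (craft bottle): bottle=2 ingot=6 wood=1
After 8 (craft parchment): ingot=6 parchment=1 wood=1
After 9 (gather 6 bone): bone=6 ingot=6 parchment=1 wood=1
After 10 (craft ingot): bone=2 ingot=9 parchment=1 wood=1
After 11 (consume 1 wood): bone=2 ingot=9 parchment=1
After 12 (gather 2 bone): bone=4 ingot=9 parchment=1
After 13 (craft ingot): ingot=12 parchment=1
After 14 (gather 5 wood): ingot=12 parchment=1 wood=5
After 15 (craft bottle): bottle=1 ingot=12 parchment=1 wood=1
After 16 (craft bellows): bellows=4 ingot=12 parchment=1 wood=1
After 17 (consume 11 ingot): bellows=4 ingot=1 parchment=1 wood=1
After 18 (gather 6 wood): bellows=4 ingot=1 parchment=1 wood=7
After 19 (gather 8 bone): bellows=4 bone=8 ingot=1 parchment=1 wood=7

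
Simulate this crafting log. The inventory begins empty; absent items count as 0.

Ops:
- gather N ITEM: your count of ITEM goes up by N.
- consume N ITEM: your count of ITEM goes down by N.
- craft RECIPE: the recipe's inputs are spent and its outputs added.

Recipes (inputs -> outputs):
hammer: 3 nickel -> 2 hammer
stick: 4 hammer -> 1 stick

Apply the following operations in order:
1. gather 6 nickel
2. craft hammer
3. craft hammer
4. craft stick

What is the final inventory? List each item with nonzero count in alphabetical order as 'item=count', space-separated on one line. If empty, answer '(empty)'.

After 1 (gather 6 nickel): nickel=6
After 2 (craft hammer): hammer=2 nickel=3
After 3 (craft hammer): hammer=4
After 4 (craft stick): stick=1

Answer: stick=1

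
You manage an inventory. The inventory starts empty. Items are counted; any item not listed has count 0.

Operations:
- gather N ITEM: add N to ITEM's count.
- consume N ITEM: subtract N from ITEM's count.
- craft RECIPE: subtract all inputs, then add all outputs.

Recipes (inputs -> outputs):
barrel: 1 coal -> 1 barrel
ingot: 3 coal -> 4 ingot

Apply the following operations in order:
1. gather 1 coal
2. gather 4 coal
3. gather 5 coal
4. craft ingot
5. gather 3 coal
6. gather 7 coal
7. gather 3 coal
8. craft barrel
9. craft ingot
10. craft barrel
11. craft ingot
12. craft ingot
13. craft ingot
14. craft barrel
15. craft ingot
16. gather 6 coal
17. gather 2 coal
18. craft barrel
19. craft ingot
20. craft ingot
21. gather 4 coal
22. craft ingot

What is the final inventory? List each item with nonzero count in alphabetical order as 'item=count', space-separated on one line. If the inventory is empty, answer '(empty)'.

Answer: barrel=4 coal=4 ingot=36

Derivation:
After 1 (gather 1 coal): coal=1
After 2 (gather 4 coal): coal=5
After 3 (gather 5 coal): coal=10
After 4 (craft ingot): coal=7 ingot=4
After 5 (gather 3 coal): coal=10 ingot=4
After 6 (gather 7 coal): coal=17 ingot=4
After 7 (gather 3 coal): coal=20 ingot=4
After 8 (craft barrel): barrel=1 coal=19 ingot=4
After 9 (craft ingot): barrel=1 coal=16 ingot=8
After 10 (craft barrel): barrel=2 coal=15 ingot=8
After 11 (craft ingot): barrel=2 coal=12 ingot=12
After 12 (craft ingot): barrel=2 coal=9 ingot=16
After 13 (craft ingot): barrel=2 coal=6 ingot=20
After 14 (craft barrel): barrel=3 coal=5 ingot=20
After 15 (craft ingot): barrel=3 coal=2 ingot=24
After 16 (gather 6 coal): barrel=3 coal=8 ingot=24
After 17 (gather 2 coal): barrel=3 coal=10 ingot=24
After 18 (craft barrel): barrel=4 coal=9 ingot=24
After 19 (craft ingot): barrel=4 coal=6 ingot=28
After 20 (craft ingot): barrel=4 coal=3 ingot=32
After 21 (gather 4 coal): barrel=4 coal=7 ingot=32
After 22 (craft ingot): barrel=4 coal=4 ingot=36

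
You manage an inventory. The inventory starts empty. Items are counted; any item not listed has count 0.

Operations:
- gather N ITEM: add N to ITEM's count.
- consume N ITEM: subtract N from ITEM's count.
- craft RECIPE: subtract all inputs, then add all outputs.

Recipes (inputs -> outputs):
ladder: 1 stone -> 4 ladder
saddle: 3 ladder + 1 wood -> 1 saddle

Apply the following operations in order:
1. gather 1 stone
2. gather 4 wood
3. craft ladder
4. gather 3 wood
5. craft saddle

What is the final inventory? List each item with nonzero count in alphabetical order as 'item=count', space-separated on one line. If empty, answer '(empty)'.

After 1 (gather 1 stone): stone=1
After 2 (gather 4 wood): stone=1 wood=4
After 3 (craft ladder): ladder=4 wood=4
After 4 (gather 3 wood): ladder=4 wood=7
After 5 (craft saddle): ladder=1 saddle=1 wood=6

Answer: ladder=1 saddle=1 wood=6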